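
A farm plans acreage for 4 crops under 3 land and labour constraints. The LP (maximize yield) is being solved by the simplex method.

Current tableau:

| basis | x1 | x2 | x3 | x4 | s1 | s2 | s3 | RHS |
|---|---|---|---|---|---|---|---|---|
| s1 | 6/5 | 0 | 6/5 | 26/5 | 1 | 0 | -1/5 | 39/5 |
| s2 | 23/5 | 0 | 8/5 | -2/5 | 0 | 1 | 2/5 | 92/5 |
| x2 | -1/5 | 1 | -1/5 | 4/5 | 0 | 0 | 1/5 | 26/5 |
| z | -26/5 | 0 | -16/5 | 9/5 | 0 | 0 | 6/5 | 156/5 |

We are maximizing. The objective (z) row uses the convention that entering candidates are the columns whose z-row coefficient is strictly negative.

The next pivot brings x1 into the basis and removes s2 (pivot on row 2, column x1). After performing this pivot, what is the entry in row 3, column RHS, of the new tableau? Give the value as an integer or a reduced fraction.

Pivot element is row 2, column x1: 23/5.
Normalize row 2: new (row 2, RHS) = (92/5)/(23/5) = 4.
row 3 ← row 3 − (-1/5)·(new row 2): 26/5 − (-1/5)·4 = 6.

6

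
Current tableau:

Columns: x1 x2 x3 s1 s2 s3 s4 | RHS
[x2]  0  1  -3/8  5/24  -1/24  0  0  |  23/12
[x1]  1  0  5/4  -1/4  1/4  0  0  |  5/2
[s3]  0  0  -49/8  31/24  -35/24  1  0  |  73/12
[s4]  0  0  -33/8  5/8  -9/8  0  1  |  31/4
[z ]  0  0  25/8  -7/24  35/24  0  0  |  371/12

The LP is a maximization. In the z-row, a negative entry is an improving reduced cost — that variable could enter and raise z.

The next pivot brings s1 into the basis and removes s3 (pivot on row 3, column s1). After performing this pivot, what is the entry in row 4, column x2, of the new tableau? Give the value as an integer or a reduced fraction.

0

Pivot element is row 3, column s1: 31/24.
Normalize row 3: new (row 3, x2) = 0/(31/24) = 0.
row 4 ← row 4 − (5/8)·(new row 3): 0 − (5/8)·0 = 0.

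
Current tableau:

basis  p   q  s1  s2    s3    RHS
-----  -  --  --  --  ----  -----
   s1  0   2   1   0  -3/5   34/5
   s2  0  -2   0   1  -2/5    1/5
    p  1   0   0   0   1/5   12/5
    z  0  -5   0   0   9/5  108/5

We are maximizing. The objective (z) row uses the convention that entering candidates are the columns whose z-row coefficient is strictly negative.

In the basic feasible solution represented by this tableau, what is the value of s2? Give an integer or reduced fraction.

s2 is basic (row 2); its value is the RHS of that row: 1/5.

1/5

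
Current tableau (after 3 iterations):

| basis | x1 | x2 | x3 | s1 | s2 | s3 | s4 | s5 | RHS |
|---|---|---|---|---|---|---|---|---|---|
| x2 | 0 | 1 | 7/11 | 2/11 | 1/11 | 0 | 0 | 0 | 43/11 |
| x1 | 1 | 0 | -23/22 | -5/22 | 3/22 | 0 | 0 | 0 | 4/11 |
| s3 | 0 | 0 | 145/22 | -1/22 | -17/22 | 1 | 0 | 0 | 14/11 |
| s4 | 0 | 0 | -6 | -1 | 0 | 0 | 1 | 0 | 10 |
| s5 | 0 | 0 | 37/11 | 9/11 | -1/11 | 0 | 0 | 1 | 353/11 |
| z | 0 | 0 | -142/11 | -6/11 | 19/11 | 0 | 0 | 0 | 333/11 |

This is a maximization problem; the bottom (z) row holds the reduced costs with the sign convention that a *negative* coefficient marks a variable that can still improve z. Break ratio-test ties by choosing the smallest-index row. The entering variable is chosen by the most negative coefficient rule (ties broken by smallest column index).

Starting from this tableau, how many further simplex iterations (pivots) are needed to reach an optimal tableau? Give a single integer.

2

pivot: x3 in, s3 out → z = 4751/145
pivot: s1 in, x2 out → z = 137/3
No improving column remains; optimal.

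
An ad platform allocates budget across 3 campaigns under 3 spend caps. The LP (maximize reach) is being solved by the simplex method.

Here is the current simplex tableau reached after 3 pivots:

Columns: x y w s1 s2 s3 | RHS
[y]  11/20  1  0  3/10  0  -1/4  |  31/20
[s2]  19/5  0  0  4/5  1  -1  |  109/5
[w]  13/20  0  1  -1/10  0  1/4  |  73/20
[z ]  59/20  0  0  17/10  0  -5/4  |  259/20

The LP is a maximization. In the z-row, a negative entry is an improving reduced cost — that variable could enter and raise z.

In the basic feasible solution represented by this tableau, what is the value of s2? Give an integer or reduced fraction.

s2 is basic (row 2); its value is the RHS of that row: 109/5.

109/5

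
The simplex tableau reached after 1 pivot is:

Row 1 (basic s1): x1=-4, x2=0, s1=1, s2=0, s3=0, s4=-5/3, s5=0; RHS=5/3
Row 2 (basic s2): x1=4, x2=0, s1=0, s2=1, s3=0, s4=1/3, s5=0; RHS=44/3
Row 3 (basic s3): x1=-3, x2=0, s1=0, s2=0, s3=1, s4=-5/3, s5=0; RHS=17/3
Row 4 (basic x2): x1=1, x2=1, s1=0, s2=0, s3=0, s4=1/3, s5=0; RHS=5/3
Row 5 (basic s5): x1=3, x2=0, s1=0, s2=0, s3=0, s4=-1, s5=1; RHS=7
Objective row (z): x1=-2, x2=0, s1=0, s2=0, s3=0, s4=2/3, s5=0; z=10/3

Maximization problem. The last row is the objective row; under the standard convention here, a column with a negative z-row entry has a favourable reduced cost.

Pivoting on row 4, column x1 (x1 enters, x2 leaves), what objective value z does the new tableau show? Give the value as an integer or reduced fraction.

Minimum ratio for x1: (5/3)/1 = 5/3.
z changes by −(z-row coeff of x1)·ratio = −(-2)·(5/3) = 10/3.
New z = 10/3 + (10/3) = 20/3.

20/3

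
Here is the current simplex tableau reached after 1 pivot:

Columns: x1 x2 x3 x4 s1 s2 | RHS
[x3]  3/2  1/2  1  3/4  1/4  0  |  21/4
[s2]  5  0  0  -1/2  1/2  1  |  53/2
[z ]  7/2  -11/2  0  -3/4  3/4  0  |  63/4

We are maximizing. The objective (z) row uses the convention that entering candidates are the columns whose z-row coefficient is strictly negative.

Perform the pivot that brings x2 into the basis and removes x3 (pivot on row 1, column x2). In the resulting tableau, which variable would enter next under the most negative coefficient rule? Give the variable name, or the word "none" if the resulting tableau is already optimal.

none

Pivot element 1/2. New z-row = old z-row − (-11/2)·(row 1/(1/2)).
Updated z-row coefficients: x1: 20, x2: 0, x3: 11, x4: 15/2, s1: 7/2, s2: 0.
No coefficient is strictly negative; the tableau after this pivot is optimal.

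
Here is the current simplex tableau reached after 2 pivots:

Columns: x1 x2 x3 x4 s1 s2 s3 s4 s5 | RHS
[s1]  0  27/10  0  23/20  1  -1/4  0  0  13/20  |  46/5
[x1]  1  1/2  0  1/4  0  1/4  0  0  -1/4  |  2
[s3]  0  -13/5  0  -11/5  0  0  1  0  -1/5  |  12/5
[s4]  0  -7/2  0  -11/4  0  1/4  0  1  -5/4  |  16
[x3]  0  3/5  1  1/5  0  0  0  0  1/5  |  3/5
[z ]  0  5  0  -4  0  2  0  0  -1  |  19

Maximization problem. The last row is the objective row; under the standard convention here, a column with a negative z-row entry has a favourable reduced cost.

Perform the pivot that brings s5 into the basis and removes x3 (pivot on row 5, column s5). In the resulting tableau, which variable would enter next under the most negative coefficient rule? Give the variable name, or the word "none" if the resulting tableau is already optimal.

x4

Pivot element 1/5. New z-row = old z-row − (-1)·(row 5/(1/5)).
Updated z-row coefficients: x1: 0, x2: 8, x3: 5, x4: -3, s1: 0, s2: 2, s3: 0, s4: 0, s5: 0.
The most negative is -3 in column x4, so x4 would enter next.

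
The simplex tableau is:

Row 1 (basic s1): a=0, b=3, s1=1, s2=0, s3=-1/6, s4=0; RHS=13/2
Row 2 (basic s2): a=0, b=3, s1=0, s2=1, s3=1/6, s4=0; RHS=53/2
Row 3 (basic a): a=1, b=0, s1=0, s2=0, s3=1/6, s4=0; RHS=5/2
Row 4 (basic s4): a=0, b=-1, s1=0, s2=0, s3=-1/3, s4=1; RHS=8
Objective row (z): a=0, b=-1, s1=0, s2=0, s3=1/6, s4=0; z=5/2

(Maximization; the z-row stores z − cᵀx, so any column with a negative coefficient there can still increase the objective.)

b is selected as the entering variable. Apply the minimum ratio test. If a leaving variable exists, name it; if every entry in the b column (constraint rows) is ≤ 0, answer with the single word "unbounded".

s1

Ratios: row 1 (s1): (13/2)/3 = 13/6; row 2 (s2): (53/2)/3 = 53/6; row 3 (a): entry 0 ≤ 0, skip; row 4 (s4): entry -1 ≤ 0, skip.
Minimum ratio is in the s1 row, so s1 leaves.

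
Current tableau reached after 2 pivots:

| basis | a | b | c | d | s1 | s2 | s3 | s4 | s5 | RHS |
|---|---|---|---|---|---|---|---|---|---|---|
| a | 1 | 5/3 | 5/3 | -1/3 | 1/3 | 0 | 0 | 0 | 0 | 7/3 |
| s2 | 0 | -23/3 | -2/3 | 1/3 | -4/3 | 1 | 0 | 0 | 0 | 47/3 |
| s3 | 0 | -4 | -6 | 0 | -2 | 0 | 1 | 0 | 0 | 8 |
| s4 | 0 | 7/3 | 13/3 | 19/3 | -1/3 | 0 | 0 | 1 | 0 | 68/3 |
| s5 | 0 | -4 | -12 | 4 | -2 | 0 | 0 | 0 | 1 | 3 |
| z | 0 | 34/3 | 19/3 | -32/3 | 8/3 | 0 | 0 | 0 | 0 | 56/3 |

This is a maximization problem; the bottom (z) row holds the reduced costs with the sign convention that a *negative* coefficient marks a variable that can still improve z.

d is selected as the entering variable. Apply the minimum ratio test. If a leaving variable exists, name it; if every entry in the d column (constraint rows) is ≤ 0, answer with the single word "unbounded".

s5

Ratios: row 1 (a): entry -1/3 ≤ 0, skip; row 2 (s2): (47/3)/(1/3) = 47; row 3 (s3): entry 0 ≤ 0, skip; row 4 (s4): (68/3)/(19/3) = 68/19; row 5 (s5): 3/4 = 3/4.
Minimum ratio is in the s5 row, so s5 leaves.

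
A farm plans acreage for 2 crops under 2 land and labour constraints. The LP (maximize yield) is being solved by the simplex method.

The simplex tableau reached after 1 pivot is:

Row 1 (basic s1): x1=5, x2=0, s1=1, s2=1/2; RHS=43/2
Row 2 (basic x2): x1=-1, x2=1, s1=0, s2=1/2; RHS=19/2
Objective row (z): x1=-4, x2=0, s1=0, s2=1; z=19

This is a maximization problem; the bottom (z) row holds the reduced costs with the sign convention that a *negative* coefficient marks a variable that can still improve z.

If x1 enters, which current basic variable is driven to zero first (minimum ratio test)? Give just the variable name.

Ratios: row 1 (s1): (43/2)/5 = 43/10; row 2 (x2): entry -1 ≤ 0, skip.
Minimum ratio 43/10 is in the s1 row, so s1 leaves.

s1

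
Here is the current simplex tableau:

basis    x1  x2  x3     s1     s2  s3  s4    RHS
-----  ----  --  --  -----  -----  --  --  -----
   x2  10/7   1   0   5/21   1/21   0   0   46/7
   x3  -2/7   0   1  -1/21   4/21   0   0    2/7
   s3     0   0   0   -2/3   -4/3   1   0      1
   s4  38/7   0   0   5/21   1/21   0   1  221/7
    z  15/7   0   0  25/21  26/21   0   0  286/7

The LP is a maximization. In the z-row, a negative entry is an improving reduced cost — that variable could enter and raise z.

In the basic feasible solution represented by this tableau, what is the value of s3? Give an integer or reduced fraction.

s3 is basic (row 3); its value is the RHS of that row: 1.

1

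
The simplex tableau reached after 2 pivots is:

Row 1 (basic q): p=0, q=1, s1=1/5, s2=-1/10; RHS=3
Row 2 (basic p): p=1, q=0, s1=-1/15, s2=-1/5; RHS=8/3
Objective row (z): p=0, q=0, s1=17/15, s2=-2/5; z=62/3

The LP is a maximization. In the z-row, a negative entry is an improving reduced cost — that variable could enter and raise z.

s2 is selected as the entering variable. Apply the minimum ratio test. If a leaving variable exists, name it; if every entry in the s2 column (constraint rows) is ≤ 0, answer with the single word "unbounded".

unbounded

s2-column entries: row 1: -1/10, row 2: -1/5. All ≤ 0, so s2 can increase without bound; the LP is unbounded in this direction.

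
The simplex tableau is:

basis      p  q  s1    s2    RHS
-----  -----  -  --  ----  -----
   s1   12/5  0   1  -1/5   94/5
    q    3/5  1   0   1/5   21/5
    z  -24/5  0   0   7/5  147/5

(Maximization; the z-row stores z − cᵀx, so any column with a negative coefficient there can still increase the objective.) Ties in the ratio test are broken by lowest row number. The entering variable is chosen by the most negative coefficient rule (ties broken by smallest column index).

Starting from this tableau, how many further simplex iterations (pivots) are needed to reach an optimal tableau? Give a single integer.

pivot: p in, q out → z = 63
No improving column remains; optimal.

1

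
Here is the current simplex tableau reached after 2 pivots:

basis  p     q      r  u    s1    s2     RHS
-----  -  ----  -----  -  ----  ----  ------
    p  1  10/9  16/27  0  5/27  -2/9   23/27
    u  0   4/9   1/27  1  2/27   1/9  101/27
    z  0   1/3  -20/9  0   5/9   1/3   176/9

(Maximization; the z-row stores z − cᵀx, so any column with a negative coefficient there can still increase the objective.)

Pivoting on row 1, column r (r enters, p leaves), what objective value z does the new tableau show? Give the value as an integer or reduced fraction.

91/4

Minimum ratio for r: (23/27)/(16/27) = 23/16.
z changes by −(z-row coeff of r)·ratio = −(-20/9)·(23/16) = 115/36.
New z = 176/9 + (115/36) = 91/4.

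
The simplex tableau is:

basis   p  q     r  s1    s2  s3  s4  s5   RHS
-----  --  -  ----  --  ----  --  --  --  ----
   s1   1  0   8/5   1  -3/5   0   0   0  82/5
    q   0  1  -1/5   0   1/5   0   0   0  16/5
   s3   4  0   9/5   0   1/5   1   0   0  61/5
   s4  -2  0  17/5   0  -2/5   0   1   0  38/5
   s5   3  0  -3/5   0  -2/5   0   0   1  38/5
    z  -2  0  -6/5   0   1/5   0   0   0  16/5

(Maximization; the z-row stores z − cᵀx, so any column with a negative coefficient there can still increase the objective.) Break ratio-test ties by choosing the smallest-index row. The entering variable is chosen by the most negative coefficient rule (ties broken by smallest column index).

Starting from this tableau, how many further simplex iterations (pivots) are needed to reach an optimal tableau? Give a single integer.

3

pivot: p in, s5 out → z = 124/15
pivot: r in, s3 out → z = 124/13
pivot: s5 in, s4 out → z = 441/43
No improving column remains; optimal.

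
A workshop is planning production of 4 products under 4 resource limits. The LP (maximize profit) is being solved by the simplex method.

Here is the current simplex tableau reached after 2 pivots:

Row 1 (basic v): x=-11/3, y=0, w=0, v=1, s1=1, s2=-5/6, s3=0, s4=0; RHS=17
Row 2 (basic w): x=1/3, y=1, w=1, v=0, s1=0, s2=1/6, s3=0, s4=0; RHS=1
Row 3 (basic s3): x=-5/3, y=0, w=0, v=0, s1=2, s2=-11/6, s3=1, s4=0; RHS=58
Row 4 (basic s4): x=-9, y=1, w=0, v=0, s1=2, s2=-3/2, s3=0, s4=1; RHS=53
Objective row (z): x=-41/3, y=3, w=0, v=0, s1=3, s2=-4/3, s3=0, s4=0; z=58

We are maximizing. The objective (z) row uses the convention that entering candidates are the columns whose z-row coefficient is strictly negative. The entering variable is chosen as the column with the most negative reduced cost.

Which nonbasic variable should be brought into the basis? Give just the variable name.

Objective-row coefficients: x: -41/3, y: 3, w: 0, v: 0, s1: 3, s2: -4/3, s3: 0, s4: 0.
The most negative is -41/3 in column x, so x enters.

x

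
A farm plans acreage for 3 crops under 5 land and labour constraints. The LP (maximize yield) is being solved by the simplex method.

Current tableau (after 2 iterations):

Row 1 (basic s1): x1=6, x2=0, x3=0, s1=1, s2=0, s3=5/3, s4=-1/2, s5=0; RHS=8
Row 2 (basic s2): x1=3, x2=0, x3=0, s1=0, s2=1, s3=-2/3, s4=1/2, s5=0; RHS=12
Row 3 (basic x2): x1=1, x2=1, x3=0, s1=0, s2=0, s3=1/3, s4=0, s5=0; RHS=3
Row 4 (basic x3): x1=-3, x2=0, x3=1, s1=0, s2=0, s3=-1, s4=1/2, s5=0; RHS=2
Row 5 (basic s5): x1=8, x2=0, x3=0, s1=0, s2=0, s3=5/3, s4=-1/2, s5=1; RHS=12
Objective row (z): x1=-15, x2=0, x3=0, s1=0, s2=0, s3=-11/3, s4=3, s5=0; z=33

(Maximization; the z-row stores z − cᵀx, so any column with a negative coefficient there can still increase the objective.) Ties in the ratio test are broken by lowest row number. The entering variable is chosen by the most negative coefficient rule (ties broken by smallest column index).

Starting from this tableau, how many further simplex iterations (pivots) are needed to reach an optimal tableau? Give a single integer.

1

pivot: x1 in, s1 out → z = 53
No improving column remains; optimal.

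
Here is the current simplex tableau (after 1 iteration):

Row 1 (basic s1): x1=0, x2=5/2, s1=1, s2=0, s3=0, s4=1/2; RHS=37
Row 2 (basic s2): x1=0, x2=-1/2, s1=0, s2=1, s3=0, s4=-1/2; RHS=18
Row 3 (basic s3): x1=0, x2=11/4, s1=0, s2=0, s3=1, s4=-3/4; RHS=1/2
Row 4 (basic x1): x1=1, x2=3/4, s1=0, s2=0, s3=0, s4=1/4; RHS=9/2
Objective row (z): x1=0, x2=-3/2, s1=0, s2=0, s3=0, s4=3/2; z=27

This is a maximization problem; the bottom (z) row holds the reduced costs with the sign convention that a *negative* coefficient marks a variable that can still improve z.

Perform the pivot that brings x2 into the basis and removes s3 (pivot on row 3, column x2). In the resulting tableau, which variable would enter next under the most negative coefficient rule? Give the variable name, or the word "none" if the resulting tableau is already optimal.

Pivot element 11/4. New z-row = old z-row − (-3/2)·(row 3/(11/4)).
Updated z-row coefficients: x1: 0, x2: 0, s1: 0, s2: 0, s3: 6/11, s4: 12/11.
No coefficient is strictly negative; the tableau after this pivot is optimal.

none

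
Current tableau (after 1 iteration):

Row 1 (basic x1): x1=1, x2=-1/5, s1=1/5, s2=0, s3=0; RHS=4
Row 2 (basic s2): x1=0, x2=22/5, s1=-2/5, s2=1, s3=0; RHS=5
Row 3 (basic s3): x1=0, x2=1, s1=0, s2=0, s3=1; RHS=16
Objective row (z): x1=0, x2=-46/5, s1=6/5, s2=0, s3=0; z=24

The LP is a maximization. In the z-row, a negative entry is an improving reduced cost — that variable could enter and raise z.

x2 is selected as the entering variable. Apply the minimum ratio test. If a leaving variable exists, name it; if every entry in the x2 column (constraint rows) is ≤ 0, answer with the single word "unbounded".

s2

Ratios: row 1 (x1): entry -1/5 ≤ 0, skip; row 2 (s2): 5/(22/5) = 25/22; row 3 (s3): 16/1 = 16.
Minimum ratio is in the s2 row, so s2 leaves.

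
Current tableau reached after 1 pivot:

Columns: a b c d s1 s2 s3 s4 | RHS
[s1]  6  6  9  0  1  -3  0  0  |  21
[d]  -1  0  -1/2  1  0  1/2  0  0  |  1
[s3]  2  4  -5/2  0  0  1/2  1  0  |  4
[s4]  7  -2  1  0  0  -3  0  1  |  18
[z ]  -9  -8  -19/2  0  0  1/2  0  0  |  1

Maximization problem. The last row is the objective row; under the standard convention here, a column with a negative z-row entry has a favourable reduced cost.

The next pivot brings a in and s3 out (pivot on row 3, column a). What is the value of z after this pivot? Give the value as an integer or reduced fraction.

Minimum ratio for a: 4/2 = 2.
z changes by −(z-row coeff of a)·ratio = −(-9)·2 = 18.
New z = 1 + 18 = 19.

19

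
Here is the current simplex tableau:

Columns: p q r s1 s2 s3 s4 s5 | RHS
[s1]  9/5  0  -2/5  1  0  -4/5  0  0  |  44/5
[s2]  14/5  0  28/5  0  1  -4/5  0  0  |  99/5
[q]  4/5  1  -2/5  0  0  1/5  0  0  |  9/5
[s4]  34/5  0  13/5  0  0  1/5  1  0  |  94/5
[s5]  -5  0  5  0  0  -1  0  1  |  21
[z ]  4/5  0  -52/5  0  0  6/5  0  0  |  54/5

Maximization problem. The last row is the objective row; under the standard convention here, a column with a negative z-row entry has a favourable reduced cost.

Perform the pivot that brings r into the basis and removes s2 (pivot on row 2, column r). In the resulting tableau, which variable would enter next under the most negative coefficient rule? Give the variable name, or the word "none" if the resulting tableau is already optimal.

s3

Pivot element 28/5. New z-row = old z-row − (-52/5)·(row 2/(28/5)).
Updated z-row coefficients: p: 6, q: 0, r: 0, s1: 0, s2: 13/7, s3: -2/7, s4: 0, s5: 0.
The most negative is -2/7 in column s3, so s3 would enter next.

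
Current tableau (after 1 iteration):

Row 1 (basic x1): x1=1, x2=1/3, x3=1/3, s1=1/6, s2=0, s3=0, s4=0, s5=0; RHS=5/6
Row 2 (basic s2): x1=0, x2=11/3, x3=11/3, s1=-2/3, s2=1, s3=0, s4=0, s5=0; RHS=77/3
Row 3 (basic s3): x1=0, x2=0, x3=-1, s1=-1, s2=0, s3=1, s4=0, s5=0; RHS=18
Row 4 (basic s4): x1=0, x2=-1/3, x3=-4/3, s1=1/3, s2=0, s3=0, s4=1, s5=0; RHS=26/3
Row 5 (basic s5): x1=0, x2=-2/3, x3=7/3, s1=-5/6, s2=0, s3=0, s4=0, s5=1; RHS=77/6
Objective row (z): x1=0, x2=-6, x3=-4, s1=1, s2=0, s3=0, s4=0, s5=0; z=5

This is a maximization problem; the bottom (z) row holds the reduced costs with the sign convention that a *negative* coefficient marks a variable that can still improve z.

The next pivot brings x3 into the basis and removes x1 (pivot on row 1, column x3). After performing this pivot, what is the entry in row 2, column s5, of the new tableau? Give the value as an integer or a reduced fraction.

Pivot element is row 1, column x3: 1/3.
Normalize row 1: new (row 1, s5) = 0/(1/3) = 0.
row 2 ← row 2 − (11/3)·(new row 1): 0 − (11/3)·0 = 0.

0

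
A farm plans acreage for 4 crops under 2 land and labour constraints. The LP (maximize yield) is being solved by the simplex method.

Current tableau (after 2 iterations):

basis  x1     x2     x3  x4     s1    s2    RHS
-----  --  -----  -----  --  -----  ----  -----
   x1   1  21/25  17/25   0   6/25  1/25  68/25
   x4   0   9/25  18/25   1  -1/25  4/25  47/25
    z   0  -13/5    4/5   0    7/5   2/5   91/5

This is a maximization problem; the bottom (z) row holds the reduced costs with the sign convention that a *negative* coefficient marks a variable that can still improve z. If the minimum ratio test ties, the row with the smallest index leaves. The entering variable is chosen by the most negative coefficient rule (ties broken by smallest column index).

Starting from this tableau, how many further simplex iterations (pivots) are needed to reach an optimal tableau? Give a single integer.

1

pivot: x2 in, x1 out → z = 559/21
No improving column remains; optimal.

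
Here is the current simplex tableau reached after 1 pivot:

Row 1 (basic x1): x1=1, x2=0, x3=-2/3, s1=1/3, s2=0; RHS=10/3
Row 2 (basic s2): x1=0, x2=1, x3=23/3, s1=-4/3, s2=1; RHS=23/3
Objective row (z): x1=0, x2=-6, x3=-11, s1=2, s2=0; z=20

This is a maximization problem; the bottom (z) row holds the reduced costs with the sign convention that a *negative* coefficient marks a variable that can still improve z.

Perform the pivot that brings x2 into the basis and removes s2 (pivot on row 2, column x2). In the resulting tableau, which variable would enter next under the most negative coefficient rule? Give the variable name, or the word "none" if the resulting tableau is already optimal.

s1

Pivot element 1. New z-row = old z-row − (-6)·(row 2/1).
Updated z-row coefficients: x1: 0, x2: 0, x3: 35, s1: -6, s2: 6.
The most negative is -6 in column s1, so s1 would enter next.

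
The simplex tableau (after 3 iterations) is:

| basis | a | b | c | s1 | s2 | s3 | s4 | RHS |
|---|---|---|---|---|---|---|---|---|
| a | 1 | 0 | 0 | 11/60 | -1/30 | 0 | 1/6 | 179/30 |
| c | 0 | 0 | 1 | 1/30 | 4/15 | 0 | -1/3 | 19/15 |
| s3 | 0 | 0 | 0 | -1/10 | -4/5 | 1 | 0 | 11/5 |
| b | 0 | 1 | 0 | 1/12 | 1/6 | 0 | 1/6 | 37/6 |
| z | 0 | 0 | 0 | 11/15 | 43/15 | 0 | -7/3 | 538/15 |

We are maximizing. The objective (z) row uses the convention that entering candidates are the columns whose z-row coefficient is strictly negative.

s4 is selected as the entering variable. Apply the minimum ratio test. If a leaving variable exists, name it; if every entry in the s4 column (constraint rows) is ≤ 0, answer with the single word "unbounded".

Ratios: row 1 (a): (179/30)/(1/6) = 179/5; row 2 (c): entry -1/3 ≤ 0, skip; row 3 (s3): entry 0 ≤ 0, skip; row 4 (b): (37/6)/(1/6) = 37.
Minimum ratio is in the a row, so a leaves.

a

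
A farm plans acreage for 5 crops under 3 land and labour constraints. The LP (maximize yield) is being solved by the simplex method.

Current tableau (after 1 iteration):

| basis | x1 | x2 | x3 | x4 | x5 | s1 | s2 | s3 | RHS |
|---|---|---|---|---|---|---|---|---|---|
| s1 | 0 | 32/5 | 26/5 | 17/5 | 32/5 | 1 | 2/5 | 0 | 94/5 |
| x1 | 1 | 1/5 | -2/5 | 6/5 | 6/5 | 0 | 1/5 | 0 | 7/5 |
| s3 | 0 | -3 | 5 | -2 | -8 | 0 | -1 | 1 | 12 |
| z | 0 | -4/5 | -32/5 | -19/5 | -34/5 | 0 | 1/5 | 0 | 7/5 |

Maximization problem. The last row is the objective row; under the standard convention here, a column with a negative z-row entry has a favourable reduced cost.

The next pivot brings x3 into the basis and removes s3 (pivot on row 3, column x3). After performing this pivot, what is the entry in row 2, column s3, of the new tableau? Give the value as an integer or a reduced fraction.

Pivot element is row 3, column x3: 5.
Normalize row 3: new (row 3, s3) = 1/5 = 1/5.
row 2 ← row 2 − (-2/5)·(new row 3): 0 − (-2/5)·(1/5) = 2/25.

2/25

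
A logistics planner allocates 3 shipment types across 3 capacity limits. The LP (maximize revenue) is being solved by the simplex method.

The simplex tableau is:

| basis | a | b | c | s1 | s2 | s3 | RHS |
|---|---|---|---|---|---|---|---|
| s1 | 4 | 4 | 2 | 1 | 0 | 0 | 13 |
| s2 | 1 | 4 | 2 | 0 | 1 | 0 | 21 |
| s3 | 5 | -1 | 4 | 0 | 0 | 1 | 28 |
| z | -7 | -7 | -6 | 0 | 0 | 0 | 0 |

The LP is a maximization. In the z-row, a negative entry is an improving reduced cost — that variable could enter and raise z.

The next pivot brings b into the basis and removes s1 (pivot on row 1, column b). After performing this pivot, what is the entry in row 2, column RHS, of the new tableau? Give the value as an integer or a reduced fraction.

8

Pivot element is row 1, column b: 4.
Normalize row 1: new (row 1, RHS) = 13/4 = 13/4.
row 2 ← row 2 − 4·(new row 1): 21 − 4·(13/4) = 8.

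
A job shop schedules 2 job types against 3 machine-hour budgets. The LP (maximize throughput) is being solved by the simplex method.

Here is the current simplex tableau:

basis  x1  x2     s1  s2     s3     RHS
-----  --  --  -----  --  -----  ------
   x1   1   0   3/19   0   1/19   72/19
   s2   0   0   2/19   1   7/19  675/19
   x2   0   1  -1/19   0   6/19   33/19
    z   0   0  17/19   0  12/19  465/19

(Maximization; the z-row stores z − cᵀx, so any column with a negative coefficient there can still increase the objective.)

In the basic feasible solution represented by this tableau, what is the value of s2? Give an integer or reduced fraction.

s2 is basic (row 2); its value is the RHS of that row: 675/19.

675/19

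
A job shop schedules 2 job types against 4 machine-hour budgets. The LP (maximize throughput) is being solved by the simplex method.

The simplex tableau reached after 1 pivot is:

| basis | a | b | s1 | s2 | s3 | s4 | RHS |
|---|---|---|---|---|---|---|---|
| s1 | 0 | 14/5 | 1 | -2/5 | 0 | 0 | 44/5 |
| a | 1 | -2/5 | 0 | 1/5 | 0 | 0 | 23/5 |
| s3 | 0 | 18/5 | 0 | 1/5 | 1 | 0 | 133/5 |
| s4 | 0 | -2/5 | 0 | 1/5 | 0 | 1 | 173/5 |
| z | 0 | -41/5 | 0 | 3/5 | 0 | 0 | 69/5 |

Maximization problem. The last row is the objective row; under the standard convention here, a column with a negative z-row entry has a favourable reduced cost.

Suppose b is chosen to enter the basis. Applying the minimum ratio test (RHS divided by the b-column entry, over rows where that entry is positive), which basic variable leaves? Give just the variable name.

s1

Ratios: row 1 (s1): (44/5)/(14/5) = 22/7; row 2 (a): entry -2/5 ≤ 0, skip; row 3 (s3): (133/5)/(18/5) = 133/18; row 4 (s4): entry -2/5 ≤ 0, skip.
Minimum ratio 22/7 is in the s1 row, so s1 leaves.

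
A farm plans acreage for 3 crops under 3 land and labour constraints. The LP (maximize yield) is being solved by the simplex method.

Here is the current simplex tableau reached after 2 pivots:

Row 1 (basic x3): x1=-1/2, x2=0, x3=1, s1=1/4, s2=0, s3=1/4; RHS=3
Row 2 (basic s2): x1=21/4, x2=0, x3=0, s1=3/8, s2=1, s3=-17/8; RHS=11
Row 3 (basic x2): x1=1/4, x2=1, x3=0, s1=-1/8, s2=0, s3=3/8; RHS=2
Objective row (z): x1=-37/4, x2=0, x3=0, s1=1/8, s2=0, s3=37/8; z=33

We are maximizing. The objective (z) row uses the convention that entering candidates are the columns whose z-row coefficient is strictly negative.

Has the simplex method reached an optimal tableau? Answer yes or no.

Column x1 has objective-row coefficient -37/4, which is negative; an improving pivot exists, so not yet optimal.

no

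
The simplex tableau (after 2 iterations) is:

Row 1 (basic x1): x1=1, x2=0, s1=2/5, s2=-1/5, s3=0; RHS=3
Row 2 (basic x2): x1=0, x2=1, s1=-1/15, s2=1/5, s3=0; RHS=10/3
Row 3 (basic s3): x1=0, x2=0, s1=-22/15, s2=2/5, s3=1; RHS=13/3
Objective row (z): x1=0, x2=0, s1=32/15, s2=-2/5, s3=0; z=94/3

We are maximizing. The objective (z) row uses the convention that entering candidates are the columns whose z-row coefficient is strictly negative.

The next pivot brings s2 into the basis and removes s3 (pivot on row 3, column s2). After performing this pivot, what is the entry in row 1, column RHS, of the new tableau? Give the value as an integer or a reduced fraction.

31/6

Pivot element is row 3, column s2: 2/5.
Normalize row 3: new (row 3, RHS) = (13/3)/(2/5) = 65/6.
row 1 ← row 1 − (-1/5)·(new row 3): 3 − (-1/5)·(65/6) = 31/6.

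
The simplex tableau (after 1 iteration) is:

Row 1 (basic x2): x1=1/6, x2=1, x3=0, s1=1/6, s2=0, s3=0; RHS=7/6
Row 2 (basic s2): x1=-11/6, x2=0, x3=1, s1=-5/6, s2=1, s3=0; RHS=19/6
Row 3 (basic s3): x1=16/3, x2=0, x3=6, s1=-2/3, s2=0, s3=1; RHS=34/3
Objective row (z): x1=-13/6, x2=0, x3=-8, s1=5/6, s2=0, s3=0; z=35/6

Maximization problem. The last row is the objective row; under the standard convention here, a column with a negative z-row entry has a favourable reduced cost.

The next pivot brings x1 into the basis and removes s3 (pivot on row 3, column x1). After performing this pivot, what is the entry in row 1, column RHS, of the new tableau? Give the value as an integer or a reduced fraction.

13/16

Pivot element is row 3, column x1: 16/3.
Normalize row 3: new (row 3, RHS) = (34/3)/(16/3) = 17/8.
row 1 ← row 1 − (1/6)·(new row 3): 7/6 − (1/6)·(17/8) = 13/16.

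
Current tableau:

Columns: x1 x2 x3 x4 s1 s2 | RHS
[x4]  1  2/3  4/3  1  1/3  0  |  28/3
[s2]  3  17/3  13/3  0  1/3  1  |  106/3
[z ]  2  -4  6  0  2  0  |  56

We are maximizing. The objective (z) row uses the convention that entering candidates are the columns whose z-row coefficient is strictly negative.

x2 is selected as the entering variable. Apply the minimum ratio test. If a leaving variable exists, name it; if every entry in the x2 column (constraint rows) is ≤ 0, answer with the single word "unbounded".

Ratios: row 1 (x4): (28/3)/(2/3) = 14; row 2 (s2): (106/3)/(17/3) = 106/17.
Minimum ratio is in the s2 row, so s2 leaves.

s2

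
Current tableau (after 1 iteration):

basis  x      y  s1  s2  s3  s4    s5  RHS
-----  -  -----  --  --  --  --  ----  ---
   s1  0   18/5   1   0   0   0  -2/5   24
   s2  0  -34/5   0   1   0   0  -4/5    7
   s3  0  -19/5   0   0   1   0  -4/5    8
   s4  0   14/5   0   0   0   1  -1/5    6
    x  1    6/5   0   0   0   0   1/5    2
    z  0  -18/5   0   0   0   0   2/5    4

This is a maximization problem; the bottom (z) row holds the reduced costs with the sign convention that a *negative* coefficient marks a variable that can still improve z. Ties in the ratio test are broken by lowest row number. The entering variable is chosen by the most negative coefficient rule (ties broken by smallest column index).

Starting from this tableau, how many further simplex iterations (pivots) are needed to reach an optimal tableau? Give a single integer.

1

pivot: y in, x out → z = 10
No improving column remains; optimal.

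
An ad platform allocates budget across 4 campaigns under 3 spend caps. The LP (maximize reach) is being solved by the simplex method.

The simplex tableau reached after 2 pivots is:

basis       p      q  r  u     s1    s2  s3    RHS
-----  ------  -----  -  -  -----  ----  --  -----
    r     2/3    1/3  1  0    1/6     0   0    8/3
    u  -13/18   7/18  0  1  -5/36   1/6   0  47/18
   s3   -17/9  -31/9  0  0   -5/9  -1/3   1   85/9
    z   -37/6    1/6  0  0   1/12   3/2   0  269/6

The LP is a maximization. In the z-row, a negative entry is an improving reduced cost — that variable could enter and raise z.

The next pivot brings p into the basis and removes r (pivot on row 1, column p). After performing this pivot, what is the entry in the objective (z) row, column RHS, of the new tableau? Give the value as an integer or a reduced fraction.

139/2

Pivot element is row 1, column p: 2/3.
Normalize row 1: new (row 1, RHS) = (8/3)/(2/3) = 4.
z-row ← z-row − (-37/6)·(new row 1): 269/6 − (-37/6)·4 = 139/2.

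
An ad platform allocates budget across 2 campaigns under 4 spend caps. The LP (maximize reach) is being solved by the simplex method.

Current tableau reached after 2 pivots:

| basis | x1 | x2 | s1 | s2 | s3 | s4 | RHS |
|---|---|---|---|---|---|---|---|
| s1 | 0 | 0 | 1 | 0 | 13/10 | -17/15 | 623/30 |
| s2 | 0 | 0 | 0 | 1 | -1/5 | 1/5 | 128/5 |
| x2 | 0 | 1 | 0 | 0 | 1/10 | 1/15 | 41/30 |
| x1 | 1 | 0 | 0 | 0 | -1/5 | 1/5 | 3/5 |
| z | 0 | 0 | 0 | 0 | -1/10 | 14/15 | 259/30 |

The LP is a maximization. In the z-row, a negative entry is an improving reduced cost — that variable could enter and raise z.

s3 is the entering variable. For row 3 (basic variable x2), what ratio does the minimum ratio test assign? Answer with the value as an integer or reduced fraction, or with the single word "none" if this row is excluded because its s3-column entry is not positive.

41/3

Ratio = RHS / (s3 entry) = (41/30) / (1/10) = 41/3.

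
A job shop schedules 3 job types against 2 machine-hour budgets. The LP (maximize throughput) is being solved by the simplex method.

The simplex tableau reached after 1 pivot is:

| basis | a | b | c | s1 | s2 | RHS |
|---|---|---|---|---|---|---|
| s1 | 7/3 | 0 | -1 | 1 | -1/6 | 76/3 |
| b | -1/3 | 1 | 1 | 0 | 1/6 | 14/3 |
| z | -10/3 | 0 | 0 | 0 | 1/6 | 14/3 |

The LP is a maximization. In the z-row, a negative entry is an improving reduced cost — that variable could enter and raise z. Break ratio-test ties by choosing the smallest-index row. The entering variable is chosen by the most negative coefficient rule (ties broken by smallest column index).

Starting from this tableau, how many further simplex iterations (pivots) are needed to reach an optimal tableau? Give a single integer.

2

pivot: a in, s1 out → z = 286/7
pivot: c in, b out → z = 164/3
No improving column remains; optimal.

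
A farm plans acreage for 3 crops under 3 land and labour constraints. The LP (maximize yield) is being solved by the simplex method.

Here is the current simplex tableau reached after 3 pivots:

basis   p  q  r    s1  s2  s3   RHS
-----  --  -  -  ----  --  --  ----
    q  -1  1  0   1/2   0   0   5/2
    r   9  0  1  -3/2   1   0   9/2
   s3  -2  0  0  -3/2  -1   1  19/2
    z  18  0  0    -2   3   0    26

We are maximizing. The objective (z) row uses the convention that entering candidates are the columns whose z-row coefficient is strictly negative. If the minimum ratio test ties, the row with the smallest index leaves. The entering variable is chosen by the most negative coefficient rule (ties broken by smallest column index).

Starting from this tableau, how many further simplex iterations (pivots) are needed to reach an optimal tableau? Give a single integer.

pivot: s1 in, q out → z = 36
No improving column remains; optimal.

1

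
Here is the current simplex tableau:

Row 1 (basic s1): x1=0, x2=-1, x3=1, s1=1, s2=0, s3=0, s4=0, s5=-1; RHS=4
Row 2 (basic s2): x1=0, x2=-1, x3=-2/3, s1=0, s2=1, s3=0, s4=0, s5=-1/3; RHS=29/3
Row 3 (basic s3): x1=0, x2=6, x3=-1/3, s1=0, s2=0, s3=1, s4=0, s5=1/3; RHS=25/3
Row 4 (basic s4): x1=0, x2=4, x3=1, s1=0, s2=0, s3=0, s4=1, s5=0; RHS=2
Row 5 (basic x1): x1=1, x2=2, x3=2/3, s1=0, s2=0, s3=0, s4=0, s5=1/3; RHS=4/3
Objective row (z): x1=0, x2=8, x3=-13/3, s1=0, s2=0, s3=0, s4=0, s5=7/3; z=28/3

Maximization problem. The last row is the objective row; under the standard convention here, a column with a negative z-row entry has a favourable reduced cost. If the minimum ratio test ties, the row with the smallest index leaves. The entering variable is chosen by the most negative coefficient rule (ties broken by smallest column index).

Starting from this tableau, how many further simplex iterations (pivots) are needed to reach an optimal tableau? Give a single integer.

pivot: x3 in, s4 out → z = 18
No improving column remains; optimal.

1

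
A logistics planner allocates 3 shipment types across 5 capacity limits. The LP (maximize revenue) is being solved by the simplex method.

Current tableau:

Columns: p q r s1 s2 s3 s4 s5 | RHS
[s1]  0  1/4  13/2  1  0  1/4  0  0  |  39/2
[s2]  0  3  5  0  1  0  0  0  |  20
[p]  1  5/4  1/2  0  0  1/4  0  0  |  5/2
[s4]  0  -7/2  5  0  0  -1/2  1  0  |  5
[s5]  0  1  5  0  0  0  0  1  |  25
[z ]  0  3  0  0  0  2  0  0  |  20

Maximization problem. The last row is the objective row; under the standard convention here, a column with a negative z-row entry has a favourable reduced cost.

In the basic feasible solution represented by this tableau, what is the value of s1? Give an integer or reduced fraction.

s1 is basic (row 1); its value is the RHS of that row: 39/2.

39/2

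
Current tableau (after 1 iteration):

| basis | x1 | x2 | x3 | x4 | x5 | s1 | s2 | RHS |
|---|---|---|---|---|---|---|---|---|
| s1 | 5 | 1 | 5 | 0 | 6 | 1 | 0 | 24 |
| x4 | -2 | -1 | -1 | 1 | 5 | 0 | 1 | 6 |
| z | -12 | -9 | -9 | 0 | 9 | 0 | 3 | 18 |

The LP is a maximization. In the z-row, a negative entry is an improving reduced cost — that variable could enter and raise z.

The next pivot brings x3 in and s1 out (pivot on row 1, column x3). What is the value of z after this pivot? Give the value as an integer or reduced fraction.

Minimum ratio for x3: 24/5 = 24/5.
z changes by −(z-row coeff of x3)·ratio = −(-9)·(24/5) = 216/5.
New z = 18 + (216/5) = 306/5.

306/5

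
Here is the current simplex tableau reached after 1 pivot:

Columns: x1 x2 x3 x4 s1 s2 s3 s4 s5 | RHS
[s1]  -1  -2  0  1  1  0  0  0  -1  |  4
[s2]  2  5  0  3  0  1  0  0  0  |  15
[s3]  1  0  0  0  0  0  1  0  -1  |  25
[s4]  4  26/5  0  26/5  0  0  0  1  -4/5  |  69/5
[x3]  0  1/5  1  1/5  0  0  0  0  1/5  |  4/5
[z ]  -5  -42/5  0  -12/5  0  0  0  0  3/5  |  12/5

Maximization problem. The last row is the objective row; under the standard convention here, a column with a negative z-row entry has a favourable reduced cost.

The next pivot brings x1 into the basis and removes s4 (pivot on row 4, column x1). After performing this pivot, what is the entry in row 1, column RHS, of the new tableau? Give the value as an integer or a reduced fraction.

Pivot element is row 4, column x1: 4.
Normalize row 4: new (row 4, RHS) = (69/5)/4 = 69/20.
row 1 ← row 1 − (-1)·(new row 4): 4 − (-1)·(69/20) = 149/20.

149/20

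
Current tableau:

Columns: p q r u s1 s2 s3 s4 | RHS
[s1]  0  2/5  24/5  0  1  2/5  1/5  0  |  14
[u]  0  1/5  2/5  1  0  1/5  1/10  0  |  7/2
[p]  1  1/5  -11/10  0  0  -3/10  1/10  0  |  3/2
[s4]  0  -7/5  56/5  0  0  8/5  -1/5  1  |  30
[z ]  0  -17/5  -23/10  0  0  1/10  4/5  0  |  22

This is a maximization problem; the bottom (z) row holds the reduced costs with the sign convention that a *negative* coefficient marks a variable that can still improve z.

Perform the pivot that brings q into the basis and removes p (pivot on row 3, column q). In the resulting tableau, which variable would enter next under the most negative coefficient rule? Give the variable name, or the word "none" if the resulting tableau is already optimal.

Pivot element 1/5. New z-row = old z-row − (-17/5)·(row 3/(1/5)).
Updated z-row coefficients: p: 17, q: 0, r: -21, u: 0, s1: 0, s2: -5, s3: 5/2, s4: 0.
The most negative is -21 in column r, so r would enter next.

r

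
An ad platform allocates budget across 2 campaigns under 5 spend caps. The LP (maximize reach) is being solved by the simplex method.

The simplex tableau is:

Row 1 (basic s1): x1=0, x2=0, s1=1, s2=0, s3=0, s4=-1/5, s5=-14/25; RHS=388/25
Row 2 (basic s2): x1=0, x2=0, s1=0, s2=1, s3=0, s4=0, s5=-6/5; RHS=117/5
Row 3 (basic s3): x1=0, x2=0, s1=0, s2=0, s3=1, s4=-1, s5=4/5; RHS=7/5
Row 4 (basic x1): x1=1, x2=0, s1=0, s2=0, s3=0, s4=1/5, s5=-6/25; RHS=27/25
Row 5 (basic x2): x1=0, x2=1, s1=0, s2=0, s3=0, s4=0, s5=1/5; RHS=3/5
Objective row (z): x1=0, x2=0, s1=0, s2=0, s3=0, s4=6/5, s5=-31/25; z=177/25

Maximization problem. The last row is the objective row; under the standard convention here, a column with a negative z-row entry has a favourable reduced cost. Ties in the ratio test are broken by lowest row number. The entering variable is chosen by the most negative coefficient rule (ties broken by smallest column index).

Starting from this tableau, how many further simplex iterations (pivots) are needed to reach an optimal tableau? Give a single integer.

pivot: s5 in, s3 out → z = 37/4
pivot: s4 in, x2 out → z = 48/5
No improving column remains; optimal.

2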